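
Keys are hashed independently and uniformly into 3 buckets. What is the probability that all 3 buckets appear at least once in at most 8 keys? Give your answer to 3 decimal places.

0.883

By inclusion–exclusion over which buckets are missing,
P(all seen) = Σ_{j=0}^{3} (-1)^j C(3,j)((3-j)/3)^8
= 1.0000 - 0.1171 + 0.0005 - 0.0000
= 0.8834.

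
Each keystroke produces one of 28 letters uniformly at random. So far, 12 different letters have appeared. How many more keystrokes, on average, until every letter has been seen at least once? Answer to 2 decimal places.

94.66

With k distinct letters already seen, the next new one takes an expected 28/(28-k) keystrokes.
Sum over k = 12,...,27: E = 28/16 + 28/15 + 28/14 + ... + 28/2 + 28/1 = 94.660.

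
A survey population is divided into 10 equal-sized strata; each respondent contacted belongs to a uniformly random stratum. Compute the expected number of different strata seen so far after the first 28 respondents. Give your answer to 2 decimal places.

For each stratum, P(seen in 28 respondents) = 1 - (9/10)^28 = 0.948.
By linearity of expectation, E[distinct seen] = 10·(1 - (9/10)^28) = 9.477.

9.48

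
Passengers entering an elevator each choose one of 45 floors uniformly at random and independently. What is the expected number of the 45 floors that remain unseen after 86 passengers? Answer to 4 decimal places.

6.5143

For each floor, P(unseen after 86) = (44/45)^86 = 0.14476.
By linearity of expectation, E[unseen] = 45·(44/45)^86 = 6.51428.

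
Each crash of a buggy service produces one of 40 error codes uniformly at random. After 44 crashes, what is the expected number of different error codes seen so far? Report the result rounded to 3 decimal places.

For each error code, P(seen in 44 crashes) = 1 - (39/40)^44 = 0.6718.
By linearity of expectation, E[distinct seen] = 40·(1 - (39/40)^44) = 26.8700.

26.870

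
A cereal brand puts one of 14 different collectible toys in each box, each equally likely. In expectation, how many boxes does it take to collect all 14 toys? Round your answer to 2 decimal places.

The wait to go from k to k+1 distinct toys is geometric with mean 14/(14-k).
E[T] = 14/14 + 14/13 + 14/12 + ... + 14/2 + 14/1 = 14·H_{14}.
H_{14} = 3.252, so E[T] = 45.522.

45.52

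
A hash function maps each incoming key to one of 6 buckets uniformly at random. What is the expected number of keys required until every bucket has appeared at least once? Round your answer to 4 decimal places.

14.7000

Split into phases: going from k distinct to k+1 distinct takes on average 6/(6-k) keys.
E[T] = 6/6 + 6/5 + 6/4 + 6/3 + 6/2 + 6/1 = 6·H_{6}.
H_{6} = 2.45000, so E[T] = 14.70000.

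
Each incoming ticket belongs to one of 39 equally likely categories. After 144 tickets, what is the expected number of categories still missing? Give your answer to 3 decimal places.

For each category, P(unseen after 144) = (38/39)^144 = 0.0237.
By linearity of expectation, E[unseen] = 39·(38/39)^144 = 0.9260.

0.926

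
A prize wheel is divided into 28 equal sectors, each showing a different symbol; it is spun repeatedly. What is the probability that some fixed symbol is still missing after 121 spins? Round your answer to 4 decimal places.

0.0123

Each spin misses the fixed symbol with probability (28-1)/28 = 27/28, independently.
P(still missing after 121) = (27/28)^121 = 0.01227.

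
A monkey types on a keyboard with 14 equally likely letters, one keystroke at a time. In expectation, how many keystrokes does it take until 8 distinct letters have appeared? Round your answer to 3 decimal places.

11.222

With k distinct letters already seen, the next new one arrives after an expected 14/(14-k) keystrokes.
Sum over k = 0,...,7: E = 14/14 + 14/13 + 14/12 + ... + 14/8 + 14/7 = 11.2219.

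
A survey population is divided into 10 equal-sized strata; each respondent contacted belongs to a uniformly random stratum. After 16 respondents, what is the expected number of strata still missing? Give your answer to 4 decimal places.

For each stratum, P(unseen after 16) = (9/10)^16 = 0.18530.
By linearity of expectation, E[unseen] = 10·(9/10)^16 = 1.85302.

1.8530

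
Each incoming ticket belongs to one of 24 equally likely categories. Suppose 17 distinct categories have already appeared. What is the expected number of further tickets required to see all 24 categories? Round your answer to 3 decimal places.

62.229

The wait to go from k to k+1 distinct categories is geometric with mean 24/(24-k).
Sum over k = 17,...,23: E = 24/7 + 24/6 + 24/5 + ... + 24/2 + 24/1 = 62.2286.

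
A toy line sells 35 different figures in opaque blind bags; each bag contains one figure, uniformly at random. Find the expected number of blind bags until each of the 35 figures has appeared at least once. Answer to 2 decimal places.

The wait to go from k to k+1 distinct figures is geometric with mean 35/(35-k).
E[T] = 35/35 + 35/34 + 35/33 + ... + 35/2 + 35/1 = 35·H_{35}.
H_{35} = 4.147, so E[T] = 145.137.

145.14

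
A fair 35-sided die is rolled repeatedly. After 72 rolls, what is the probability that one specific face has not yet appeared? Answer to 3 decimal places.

On each roll the fixed face fails to appear with probability 34/35.
P(still missing after 72) = (34/35)^72 = 0.1240.

0.124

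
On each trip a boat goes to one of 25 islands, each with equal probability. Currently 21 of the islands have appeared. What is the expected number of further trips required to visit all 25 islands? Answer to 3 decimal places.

The wait to go from k to k+1 distinct islands is geometric with mean 25/(25-k).
Sum over k = 21,...,24: E = 25/4 + 25/3 + 25/2 + 25/1 = 52.0833.

52.083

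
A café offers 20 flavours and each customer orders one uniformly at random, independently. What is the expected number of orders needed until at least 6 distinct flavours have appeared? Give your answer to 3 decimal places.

6.924

Going from k to k+1 distinct takes a geometric number of orders with mean 20/(20-k).
Sum over k = 0,...,5: E = 20/20 + 20/19 + 20/18 + 20/17 + 20/16 + 20/15 = 6.9235.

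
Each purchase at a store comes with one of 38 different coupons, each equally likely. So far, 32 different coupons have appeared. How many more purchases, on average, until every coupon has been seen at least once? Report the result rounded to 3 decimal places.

The wait to go from k to k+1 distinct coupons is geometric with mean 38/(38-k).
Sum over k = 32,...,37: E = 38/6 + 38/5 + 38/4 + 38/3 + 38/2 + 38/1 = 93.1000.

93.100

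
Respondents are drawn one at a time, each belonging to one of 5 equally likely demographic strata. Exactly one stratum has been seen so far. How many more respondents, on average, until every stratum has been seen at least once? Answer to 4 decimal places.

From k distinct to k+1 distinct takes on average 5/(5-k) respondents.
Sum over k = 1,...,4: E = 5/4 + 5/3 + 5/2 + 5/1 = 10.41667.

10.4167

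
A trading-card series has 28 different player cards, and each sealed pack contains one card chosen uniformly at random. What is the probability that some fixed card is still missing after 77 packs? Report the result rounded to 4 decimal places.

Each pack misses the fixed card with probability (28-1)/28 = 27/28, independently.
P(still missing after 77) = (27/28)^77 = 0.06079.

0.0608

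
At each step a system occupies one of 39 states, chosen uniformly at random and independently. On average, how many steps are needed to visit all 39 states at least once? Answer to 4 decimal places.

165.8882

Split into phases: going from k distinct to k+1 distinct takes on average 39/(39-k) steps.
E[T] = 39/39 + 39/38 + 39/37 + ... + 39/2 + 39/1 = 39·H_{39}.
H_{39} = 4.25354, so E[T] = 165.88818.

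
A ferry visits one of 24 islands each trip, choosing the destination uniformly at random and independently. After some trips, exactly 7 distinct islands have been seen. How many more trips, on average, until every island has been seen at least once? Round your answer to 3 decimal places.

82.549

The wait to go from k to k+1 distinct islands is geometric with mean 24/(24-k).
Sum over k = 7,...,23: E = 24/17 + 24/16 + 24/15 + ... + 24/2 + 24/1 = 82.5493.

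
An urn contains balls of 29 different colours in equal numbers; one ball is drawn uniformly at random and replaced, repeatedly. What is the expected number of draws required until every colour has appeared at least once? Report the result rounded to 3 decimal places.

114.888

Split into phases: going from k distinct to k+1 distinct takes on average 29/(29-k) draws.
E[T] = 29/29 + 29/28 + 29/27 + ... + 29/2 + 29/1 = 29·H_{29}.
H_{29} = 3.9617, so E[T] = 114.8880.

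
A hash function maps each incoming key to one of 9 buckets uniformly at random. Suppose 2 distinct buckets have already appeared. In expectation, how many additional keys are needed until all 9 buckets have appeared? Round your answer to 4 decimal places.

The wait to go from k to k+1 distinct buckets is geometric with mean 9/(9-k).
Sum over k = 2,...,8: E = 9/7 + 9/6 + 9/5 + ... + 9/2 + 9/1 = 23.33571.

23.3357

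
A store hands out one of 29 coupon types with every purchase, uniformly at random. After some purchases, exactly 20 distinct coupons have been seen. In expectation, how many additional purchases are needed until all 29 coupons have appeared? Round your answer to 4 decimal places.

With k distinct coupons already seen, the next new one takes an expected 29/(29-k) purchases.
Sum over k = 20,...,28: E = 29/9 + 29/8 + 29/7 + ... + 29/2 + 29/1 = 82.04008.

82.0401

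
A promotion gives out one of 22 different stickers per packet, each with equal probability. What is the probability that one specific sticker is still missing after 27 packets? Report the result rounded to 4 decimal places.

On each packet the fixed sticker fails to appear with probability 21/22.
P(still missing after 27) = (21/22)^27 = 0.28478.

0.2848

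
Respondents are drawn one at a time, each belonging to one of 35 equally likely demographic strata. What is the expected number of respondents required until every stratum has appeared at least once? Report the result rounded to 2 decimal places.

The wait to go from k to k+1 distinct strata is geometric with mean 35/(35-k).
E[T] = 35/35 + 35/34 + 35/33 + ... + 35/2 + 35/1 = 35·H_{35}.
H_{35} = 4.147, so E[T] = 145.137.

145.14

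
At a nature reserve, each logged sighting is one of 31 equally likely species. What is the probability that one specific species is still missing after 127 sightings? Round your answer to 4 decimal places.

On each sighting the fixed species fails to appear with probability 30/31.
P(still missing after 127) = (30/31)^127 = 0.01554.

0.0155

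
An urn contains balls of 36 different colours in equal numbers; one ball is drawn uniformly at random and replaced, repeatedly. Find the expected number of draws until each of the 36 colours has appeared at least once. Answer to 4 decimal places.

After k distinct colours have appeared, the next draw gives a new one with probability (36-k)/36, so the expected wait for the (k+1)-th is 36/(36-k).
E[T] = 36/36 + 36/35 + 36/34 + ... + 36/2 + 36/1 = 36·H_{36}.
H_{36} = 4.17456, so E[T] = 150.28413.

150.2841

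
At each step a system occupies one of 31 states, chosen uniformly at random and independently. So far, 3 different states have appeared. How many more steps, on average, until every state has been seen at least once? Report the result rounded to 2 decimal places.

121.74

The wait to go from k to k+1 distinct states is geometric with mean 31/(31-k).
Sum over k = 3,...,30: E = 31/28 + 31/27 + 31/26 + ... + 31/2 + 31/1 = 121.742.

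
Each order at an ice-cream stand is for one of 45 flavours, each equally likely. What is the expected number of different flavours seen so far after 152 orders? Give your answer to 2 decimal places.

For each flavour, P(seen in 152 orders) = 1 - (44/45)^152 = 0.967.
By linearity of expectation, E[distinct seen] = 45·(1 - (44/45)^152) = 43.522.

43.52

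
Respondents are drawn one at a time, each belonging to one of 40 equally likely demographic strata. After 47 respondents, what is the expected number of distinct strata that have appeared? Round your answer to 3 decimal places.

27.830

For each stratum, P(seen in 47 respondents) = 1 - (39/40)^47 = 0.6958.
By linearity of expectation, E[distinct seen] = 40·(1 - (39/40)^47) = 27.8304.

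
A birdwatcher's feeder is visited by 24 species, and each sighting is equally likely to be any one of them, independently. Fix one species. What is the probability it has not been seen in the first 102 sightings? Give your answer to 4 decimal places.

Each sighting misses the fixed species with probability (24-1)/24 = 23/24, independently.
P(still missing after 102) = (23/24)^102 = 0.01302.

0.0130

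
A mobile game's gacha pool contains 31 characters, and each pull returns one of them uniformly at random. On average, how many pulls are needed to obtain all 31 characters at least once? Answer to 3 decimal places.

The wait to go from k to k+1 distinct characters is geometric with mean 31/(31-k).
E[T] = 31/31 + 31/30 + 31/29 + ... + 31/2 + 31/1 = 31·H_{31}.
H_{31} = 4.0272, so E[T] = 124.8446.

124.845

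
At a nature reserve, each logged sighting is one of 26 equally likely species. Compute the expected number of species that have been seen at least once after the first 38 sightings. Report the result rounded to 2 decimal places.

For each species, P(seen in 38 sightings) = 1 - (25/26)^38 = 0.775.
By linearity of expectation, E[distinct seen] = 26·(1 - (25/26)^38) = 20.143.

20.14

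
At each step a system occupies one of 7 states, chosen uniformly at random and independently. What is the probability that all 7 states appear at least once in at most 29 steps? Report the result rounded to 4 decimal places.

0.9211

By inclusion–exclusion over which states are missing,
P(all seen) = Σ_{j=0}^{7} (-1)^j C(7,j)((7-j)/7)^29
= 1.00000 - 0.08010 + 0.00121 - 0.00000 + 0.00000 - 0.00000 + 0.00000 - 0.00000
= 0.92111.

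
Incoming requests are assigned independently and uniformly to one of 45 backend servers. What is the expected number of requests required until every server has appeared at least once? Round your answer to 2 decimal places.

197.77

After k distinct servers have appeared, the next request gives a new one with probability (45-k)/45, so the expected wait for the (k+1)-th is 45/(45-k).
E[T] = 45/45 + 45/44 + 45/43 + ... + 45/2 + 45/1 = 45·H_{45}.
H_{45} = 4.395, so E[T] = 197.773.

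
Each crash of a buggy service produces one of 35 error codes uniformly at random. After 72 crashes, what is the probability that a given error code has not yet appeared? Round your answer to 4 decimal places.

0.1240

On each crash the fixed error code fails to appear with probability 34/35.
P(still missing after 72) = (34/35)^72 = 0.12405.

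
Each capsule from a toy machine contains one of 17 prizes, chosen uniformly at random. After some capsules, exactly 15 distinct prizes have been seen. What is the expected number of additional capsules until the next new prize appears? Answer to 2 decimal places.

8.50

The number of capsules until the next new prize is geometric with success probability 2/17, so its mean is 17/2.
E = 17/2 = 8.500.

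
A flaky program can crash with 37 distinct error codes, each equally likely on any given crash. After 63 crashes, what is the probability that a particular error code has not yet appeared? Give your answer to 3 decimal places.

0.178

Each crash misses the fixed error code with probability (37-1)/37 = 36/37, independently.
P(still missing after 63) = (36/37)^63 = 0.1780.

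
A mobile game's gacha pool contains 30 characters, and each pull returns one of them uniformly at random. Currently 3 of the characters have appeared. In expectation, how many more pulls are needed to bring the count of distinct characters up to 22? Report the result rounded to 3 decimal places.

The wait to go from k to k+1 distinct characters is geometric with mean 30/(30-k).
Sum over k = 3,...,21: E = 30/27 + 30/26 + 30/25 + ... + 30/10 + 30/9 = 35.2080.

35.208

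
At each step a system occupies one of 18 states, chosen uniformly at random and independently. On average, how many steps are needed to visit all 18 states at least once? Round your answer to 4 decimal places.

62.9119

Split into phases: going from k distinct to k+1 distinct takes on average 18/(18-k) steps.
E[T] = 18/18 + 18/17 + 18/16 + ... + 18/2 + 18/1 = 18·H_{18}.
H_{18} = 3.49511, so E[T] = 62.91195.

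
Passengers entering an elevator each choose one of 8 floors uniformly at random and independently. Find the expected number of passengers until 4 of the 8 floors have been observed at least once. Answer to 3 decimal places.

Going from k to k+1 distinct takes a geometric number of passengers with mean 8/(8-k).
Sum over k = 0,...,3: E = 8/8 + 8/7 + 8/6 + 8/5 = 5.0762.

5.076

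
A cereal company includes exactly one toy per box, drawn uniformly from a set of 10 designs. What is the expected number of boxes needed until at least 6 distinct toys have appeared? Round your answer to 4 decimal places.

8.4563

Going from k to k+1 distinct takes a geometric number of boxes with mean 10/(10-k).
Sum over k = 0,...,5: E = 10/10 + 10/9 + 10/8 + 10/7 + 10/6 + 10/5 = 8.45635.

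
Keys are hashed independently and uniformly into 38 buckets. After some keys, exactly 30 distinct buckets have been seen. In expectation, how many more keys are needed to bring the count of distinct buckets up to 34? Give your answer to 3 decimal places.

The wait to go from k to k+1 distinct buckets is geometric with mean 38/(38-k).
Sum over k = 30,...,33: E = 38/8 + 38/7 + 38/6 + 38/5 = 24.1119.

24.112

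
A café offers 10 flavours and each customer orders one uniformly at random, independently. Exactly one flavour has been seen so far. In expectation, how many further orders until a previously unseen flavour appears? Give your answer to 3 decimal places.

The number of orders until the next new flavour is geometric with success probability 9/10, so its mean is 10/9.
E = 10/9 = 1.1111.

1.111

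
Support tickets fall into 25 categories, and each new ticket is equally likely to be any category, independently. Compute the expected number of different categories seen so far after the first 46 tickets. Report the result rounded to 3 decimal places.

21.177

For each category, P(seen in 46 tickets) = 1 - (24/25)^46 = 0.8471.
By linearity of expectation, E[distinct seen] = 25·(1 - (24/25)^46) = 21.1769.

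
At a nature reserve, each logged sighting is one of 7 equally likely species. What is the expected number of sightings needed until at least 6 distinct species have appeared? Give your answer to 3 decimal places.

With k distinct species already seen, the next new one arrives after an expected 7/(7-k) sightings.
Sum over k = 0,...,5: E = 7/7 + 7/6 + 7/5 + 7/4 + 7/3 + 7/2 = 11.1500.

11.150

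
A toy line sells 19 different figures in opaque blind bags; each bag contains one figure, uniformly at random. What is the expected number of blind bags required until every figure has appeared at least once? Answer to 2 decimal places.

After k distinct figures have appeared, the next blind bag gives a new one with probability (19-k)/19, so the expected wait for the (k+1)-th is 19/(19-k).
E[T] = 19/19 + 19/18 + 19/17 + ... + 19/2 + 19/1 = 19·H_{19}.
H_{19} = 3.548, so E[T] = 67.407.

67.41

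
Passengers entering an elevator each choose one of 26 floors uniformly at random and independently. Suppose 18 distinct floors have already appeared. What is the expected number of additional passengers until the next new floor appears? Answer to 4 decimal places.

Each passenger yields a new floor with probability (26-18)/26 = 8/26, so the wait is geometric with mean 26/8.
E = 26/8 = 3.25000.

3.2500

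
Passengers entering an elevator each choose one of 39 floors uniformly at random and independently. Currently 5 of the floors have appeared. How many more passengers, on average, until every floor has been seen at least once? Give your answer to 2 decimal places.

160.61

From k distinct to k+1 distinct takes on average 39/(39-k) passengers.
Sum over k = 5,...,38: E = 39/34 + 39/33 + 39/32 + ... + 39/2 + 39/1 = 160.610.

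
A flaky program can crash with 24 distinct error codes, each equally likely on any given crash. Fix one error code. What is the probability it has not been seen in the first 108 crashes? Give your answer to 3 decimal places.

0.010

On each crash the fixed error code fails to appear with probability 23/24.
P(still missing after 108) = (23/24)^108 = 0.0101.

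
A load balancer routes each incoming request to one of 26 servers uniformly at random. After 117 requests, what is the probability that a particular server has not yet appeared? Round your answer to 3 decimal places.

0.010

Each request misses the fixed server with probability (26-1)/26 = 25/26, independently.
P(still missing after 117) = (25/26)^117 = 0.0102.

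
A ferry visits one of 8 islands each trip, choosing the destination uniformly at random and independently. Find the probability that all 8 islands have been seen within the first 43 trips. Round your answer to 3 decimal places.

By inclusion–exclusion over which islands are missing,
P(all seen) = Σ_{j=0}^{8} (-1)^j C(8,j)((8-j)/8)^43
= 1.0000 - 0.0257 + 0.0001 - 0.0000 + 0.0000 - 0.0000 + 0.0000 - 0.0000 + 0.0000
= 0.9744.

0.974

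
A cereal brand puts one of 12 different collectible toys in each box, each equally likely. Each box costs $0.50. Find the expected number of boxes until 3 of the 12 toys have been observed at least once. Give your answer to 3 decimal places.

Going from k to k+1 distinct takes a geometric number of boxes with mean 12/(12-k).
Sum over k = 0,...,2: E = 12/12 + 12/11 + 12/10 = 3.2909.

3.291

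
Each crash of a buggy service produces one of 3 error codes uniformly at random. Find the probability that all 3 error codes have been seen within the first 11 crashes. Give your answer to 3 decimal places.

By inclusion–exclusion over which error codes are missing,
P(all seen) = Σ_{j=0}^{3} (-1)^j C(3,j)((3-j)/3)^11
= 1.0000 - 0.0347 + 0.0000 - 0.0000
= 0.9653.

0.965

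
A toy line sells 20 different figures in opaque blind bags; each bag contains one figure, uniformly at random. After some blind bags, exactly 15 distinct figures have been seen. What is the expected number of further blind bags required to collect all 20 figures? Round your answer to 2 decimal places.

45.67

The wait to go from k to k+1 distinct figures is geometric with mean 20/(20-k).
Sum over k = 15,...,19: E = 20/5 + 20/4 + 20/3 + 20/2 + 20/1 = 45.667.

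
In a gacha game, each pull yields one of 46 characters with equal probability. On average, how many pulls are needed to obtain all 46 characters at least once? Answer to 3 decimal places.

The wait to go from k to k+1 distinct characters is geometric with mean 46/(46-k).
E[T] = 46/46 + 46/45 + 46/44 + ... + 46/2 + 46/1 = 46·H_{46}.
H_{46} = 4.4167, so E[T] = 203.1676.

203.168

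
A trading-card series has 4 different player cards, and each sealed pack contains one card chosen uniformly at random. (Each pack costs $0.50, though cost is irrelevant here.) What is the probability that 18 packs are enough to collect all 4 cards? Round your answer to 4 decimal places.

Let A_i be the event that card i is missing after 18 packs. By inclusion–exclusion on the A_i,
P(all seen) = Σ_{j=0}^{4} (-1)^j C(4,j)((4-j)/4)^18
= 1.00000 - 0.02255 + 0.00002 - 0.00000 + 0.00000
= 0.97747.

0.9775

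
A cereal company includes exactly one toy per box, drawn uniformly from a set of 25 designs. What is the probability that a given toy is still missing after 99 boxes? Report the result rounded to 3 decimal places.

0.018

On each box the fixed toy fails to appear with probability 24/25.
P(still missing after 99) = (24/25)^99 = 0.0176.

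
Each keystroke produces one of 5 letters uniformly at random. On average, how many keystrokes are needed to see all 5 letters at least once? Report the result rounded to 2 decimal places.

After k distinct letters have appeared, the next keystroke gives a new one with probability (5-k)/5, so the expected wait for the (k+1)-th is 5/(5-k).
E[T] = 5/5 + 5/4 + 5/3 + 5/2 + 5/1 = 5·H_{5}.
H_{5} = 2.283, so E[T] = 11.417.

11.42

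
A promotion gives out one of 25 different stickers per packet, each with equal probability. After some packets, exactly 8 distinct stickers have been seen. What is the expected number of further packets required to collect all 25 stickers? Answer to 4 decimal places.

The wait to go from k to k+1 distinct stickers is geometric with mean 25/(25-k).
Sum over k = 8,...,24: E = 25/17 + 25/16 + 25/15 + ... + 25/2 + 25/1 = 85.98881.

85.9888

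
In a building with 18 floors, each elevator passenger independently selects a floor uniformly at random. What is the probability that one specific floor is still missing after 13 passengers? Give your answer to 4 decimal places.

0.4757

On each passenger the fixed floor fails to appear with probability 17/18.
P(still missing after 13) = (17/18)^13 = 0.47566.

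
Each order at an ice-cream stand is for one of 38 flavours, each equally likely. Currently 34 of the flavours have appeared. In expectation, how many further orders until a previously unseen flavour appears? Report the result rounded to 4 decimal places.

Each order yields a new flavour with probability (38-34)/38 = 4/38, so the wait is geometric with mean 38/4.
E = 38/4 = 9.50000.

9.5000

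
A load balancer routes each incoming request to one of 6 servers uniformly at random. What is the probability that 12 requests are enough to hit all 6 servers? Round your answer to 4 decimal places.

Let A_i be the event that server i is missing after 12 requests. By inclusion–exclusion on the A_i,
P(all seen) = Σ_{j=0}^{6} (-1)^j C(6,j)((6-j)/6)^12
= 1.00000 - 0.67294 + 0.11561 - 0.00488 + 0.00003 - 0.00000 + 0.00000
= 0.43782.

0.4378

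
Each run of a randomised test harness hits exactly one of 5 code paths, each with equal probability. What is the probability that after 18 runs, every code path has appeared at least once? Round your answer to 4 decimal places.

By inclusion–exclusion over which code paths are missing,
P(all seen) = Σ_{j=0}^{5} (-1)^j C(5,j)((5-j)/5)^18
= 1.00000 - 0.09007 + 0.00102 - 0.00000 + 0.00000 - 0.00000
= 0.91094.

0.9109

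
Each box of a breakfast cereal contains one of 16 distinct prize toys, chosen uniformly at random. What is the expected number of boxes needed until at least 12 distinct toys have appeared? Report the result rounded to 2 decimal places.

Going from k to k+1 distinct takes a geometric number of boxes with mean 16/(16-k).
Sum over k = 0,...,11: E = 16/16 + 16/15 + 16/14 + ... + 16/6 + 16/5 = 20.758.

20.76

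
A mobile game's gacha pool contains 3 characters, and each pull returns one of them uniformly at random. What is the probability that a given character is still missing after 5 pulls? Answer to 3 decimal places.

Each pull misses the fixed character with probability (3-1)/3 = 2/3, independently.
P(still missing after 5) = (2/3)^5 = 0.1317.

0.132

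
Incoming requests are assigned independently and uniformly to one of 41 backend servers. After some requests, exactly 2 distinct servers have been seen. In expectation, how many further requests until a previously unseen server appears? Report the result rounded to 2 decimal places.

The number of requests until the next new server is geometric with success probability 39/41, so its mean is 41/39.
E = 41/39 = 1.051.

1.05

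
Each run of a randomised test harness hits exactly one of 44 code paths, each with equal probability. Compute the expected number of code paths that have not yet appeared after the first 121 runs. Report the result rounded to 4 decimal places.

For each code path, P(unseen after 121) = (43/44)^121 = 0.06193.
By linearity of expectation, E[unseen] = 44·(43/44)^121 = 2.72497.

2.7250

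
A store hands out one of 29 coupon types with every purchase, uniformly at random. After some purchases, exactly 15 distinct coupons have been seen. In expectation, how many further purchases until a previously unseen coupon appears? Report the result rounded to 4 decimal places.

The number of purchases until the next new coupon is geometric with success probability 14/29, so its mean is 29/14.
E = 29/14 = 2.07143.

2.0714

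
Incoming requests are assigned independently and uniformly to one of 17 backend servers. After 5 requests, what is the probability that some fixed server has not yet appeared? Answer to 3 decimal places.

0.739

Each request misses the fixed server with probability (17-1)/17 = 16/17, independently.
P(still missing after 5) = (16/17)^5 = 0.7385.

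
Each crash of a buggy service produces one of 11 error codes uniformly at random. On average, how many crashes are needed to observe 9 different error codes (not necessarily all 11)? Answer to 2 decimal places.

Going from k to k+1 distinct takes a geometric number of crashes with mean 11/(11-k).
Sum over k = 0,...,8: E = 11/11 + 11/10 + 11/9 + ... + 11/4 + 11/3 = 16.719.

16.72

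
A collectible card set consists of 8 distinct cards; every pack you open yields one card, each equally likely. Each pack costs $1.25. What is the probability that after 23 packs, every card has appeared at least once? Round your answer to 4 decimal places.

By inclusion–exclusion over which cards are missing,
P(all seen) = Σ_{j=0}^{8} (-1)^j C(8,j)((8-j)/8)^23
= 1.00000 - 0.37092 + 0.03746 - 0.00113 + 0.00001 - 0.00000 + 0.00000 - 0.00000 + 0.00000
= 0.66542.

0.6654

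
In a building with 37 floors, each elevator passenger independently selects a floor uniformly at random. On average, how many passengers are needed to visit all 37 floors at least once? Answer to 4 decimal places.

Split into phases: going from k distinct to k+1 distinct takes on average 37/(37-k) passengers.
E[T] = 37/37 + 37/36 + 37/35 + ... + 37/2 + 37/1 = 37·H_{37}.
H_{37} = 4.20159, so E[T] = 155.45869.

155.4587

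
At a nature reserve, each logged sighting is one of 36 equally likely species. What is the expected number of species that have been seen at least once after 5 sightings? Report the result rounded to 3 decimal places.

4.730

For each species, P(seen in 5 sightings) = 1 - (35/36)^5 = 0.1314.
By linearity of expectation, E[distinct seen] = 36·(1 - (35/36)^5) = 4.7298.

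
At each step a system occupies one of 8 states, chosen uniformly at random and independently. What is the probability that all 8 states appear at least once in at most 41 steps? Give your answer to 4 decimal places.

0.9667

By inclusion–exclusion over which states are missing,
P(all seen) = Σ_{j=0}^{8} (-1)^j C(8,j)((8-j)/8)^41
= 1.00000 - 0.03353 + 0.00021 - 0.00000 + 0.00000 - 0.00000 + 0.00000 - 0.00000 + 0.00000
= 0.96668.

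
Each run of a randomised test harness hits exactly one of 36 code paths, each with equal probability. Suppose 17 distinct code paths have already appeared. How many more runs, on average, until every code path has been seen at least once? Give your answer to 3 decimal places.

127.719

The wait to go from k to k+1 distinct code paths is geometric with mean 36/(36-k).
Sum over k = 17,...,35: E = 36/19 + 36/18 + 36/17 + ... + 36/2 + 36/1 = 127.7186.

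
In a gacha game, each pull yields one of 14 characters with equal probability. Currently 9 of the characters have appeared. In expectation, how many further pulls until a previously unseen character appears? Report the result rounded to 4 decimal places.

Each pull yields a new character with probability (14-9)/14 = 5/14, so the wait is geometric with mean 14/5.
E = 14/5 = 2.80000.

2.8000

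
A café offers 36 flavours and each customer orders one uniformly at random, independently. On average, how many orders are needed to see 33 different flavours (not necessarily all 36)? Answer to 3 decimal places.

84.284

With k distinct flavours already seen, the next new one arrives after an expected 36/(36-k) orders.
Sum over k = 0,...,32: E = 36/36 + 36/35 + 36/34 + ... + 36/5 + 36/4 = 84.2841.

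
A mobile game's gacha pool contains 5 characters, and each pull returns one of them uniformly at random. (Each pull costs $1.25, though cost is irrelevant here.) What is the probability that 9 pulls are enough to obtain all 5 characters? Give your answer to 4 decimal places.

0.4271

Let A_i be the event that character i is missing after 9 pulls. By inclusion–exclusion on the A_i,
P(all seen) = Σ_{j=0}^{5} (-1)^j C(5,j)((5-j)/5)^9
= 1.00000 - 0.67109 + 0.10078 - 0.00262 + 0.00000 - 0.00000
= 0.42707.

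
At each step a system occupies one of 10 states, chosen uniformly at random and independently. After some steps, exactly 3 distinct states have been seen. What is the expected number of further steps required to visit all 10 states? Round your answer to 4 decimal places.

With k distinct states already seen, the next new one takes an expected 10/(10-k) steps.
Sum over k = 3,...,9: E = 10/7 + 10/6 + 10/5 + ... + 10/2 + 10/1 = 25.92857.

25.9286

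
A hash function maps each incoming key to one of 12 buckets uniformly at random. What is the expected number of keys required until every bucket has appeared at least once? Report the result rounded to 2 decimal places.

37.24

After k distinct buckets have appeared, the next key gives a new one with probability (12-k)/12, so the expected wait for the (k+1)-th is 12/(12-k).
E[T] = 12/12 + 12/11 + 12/10 + ... + 12/2 + 12/1 = 12·H_{12}.
H_{12} = 3.103, so E[T] = 37.239.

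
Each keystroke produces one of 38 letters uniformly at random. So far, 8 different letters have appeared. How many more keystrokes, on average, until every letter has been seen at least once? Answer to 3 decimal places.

151.810

The wait to go from k to k+1 distinct letters is geometric with mean 38/(38-k).
Sum over k = 8,...,37: E = 38/30 + 38/29 + 38/28 + ... + 38/2 + 38/1 = 151.8095.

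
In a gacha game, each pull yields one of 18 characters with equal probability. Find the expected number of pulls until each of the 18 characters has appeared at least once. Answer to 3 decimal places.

After k distinct characters have appeared, the next pull gives a new one with probability (18-k)/18, so the expected wait for the (k+1)-th is 18/(18-k).
E[T] = 18/18 + 18/17 + 18/16 + ... + 18/2 + 18/1 = 18·H_{18}.
H_{18} = 3.4951, so E[T] = 62.9119.

62.912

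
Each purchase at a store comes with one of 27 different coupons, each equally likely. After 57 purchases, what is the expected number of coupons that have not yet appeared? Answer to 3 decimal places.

3.141

For each coupon, P(unseen after 57) = (26/27)^57 = 0.1163.
By linearity of expectation, E[unseen] = 27·(26/27)^57 = 3.1413.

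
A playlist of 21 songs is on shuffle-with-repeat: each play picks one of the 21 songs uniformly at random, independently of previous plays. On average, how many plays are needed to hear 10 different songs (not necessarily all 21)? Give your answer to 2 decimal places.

With k distinct songs already seen, the next new one arrives after an expected 21/(21-k) plays.
Sum over k = 0,...,9: E = 21/21 + 21/20 + 21/19 + ... + 21/13 + 21/12 = 13.135.

13.14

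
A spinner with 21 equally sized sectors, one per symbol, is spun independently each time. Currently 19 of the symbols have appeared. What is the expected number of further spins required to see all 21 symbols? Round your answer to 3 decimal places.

31.500

The wait to go from k to k+1 distinct symbols is geometric with mean 21/(21-k).
Sum over k = 19,...,20: E = 21/2 + 21/1 = 31.5000.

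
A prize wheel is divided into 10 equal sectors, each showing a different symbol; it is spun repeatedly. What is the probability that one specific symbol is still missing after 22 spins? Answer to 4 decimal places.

0.0985

Each spin misses the fixed symbol with probability (10-1)/10 = 9/10, independently.
P(still missing after 22) = (9/10)^22 = 0.09848.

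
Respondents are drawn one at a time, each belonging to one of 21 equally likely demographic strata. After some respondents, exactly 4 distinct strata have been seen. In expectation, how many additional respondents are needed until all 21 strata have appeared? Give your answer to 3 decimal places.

72.231

The wait to go from k to k+1 distinct strata is geometric with mean 21/(21-k).
Sum over k = 4,...,20: E = 21/17 + 21/16 + 21/15 + ... + 21/2 + 21/1 = 72.2306.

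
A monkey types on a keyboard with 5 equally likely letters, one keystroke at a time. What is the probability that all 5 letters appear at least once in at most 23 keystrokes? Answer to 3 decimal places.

Let A_i be the event that letter i is missing after 23 keystrokes. By inclusion–exclusion on the A_i,
P(all seen) = Σ_{j=0}^{5} (-1)^j C(5,j)((5-j)/5)^23
= 1.0000 - 0.0295 + 0.0001 - 0.0000 + 0.0000 - 0.0000
= 0.9706.

0.971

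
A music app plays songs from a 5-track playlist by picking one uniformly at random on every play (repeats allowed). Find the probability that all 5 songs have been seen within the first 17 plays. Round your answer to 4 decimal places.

0.8891

By inclusion–exclusion over which songs are missing,
P(all seen) = Σ_{j=0}^{5} (-1)^j C(5,j)((5-j)/5)^17
= 1.00000 - 0.11259 + 0.00169 - 0.00000 + 0.00000 - 0.00000
= 0.88910.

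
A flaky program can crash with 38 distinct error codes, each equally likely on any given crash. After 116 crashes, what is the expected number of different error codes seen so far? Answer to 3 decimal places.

For each error code, P(seen in 116 crashes) = 1 - (37/38)^116 = 0.9547.
By linearity of expectation, E[distinct seen] = 38·(1 - (37/38)^116) = 36.2770.

36.277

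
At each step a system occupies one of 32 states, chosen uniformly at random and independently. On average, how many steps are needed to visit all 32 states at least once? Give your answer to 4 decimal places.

129.8718

After k distinct states have appeared, the next step gives a new one with probability (32-k)/32, so the expected wait for the (k+1)-th is 32/(32-k).
E[T] = 32/32 + 32/31 + 32/30 + ... + 32/2 + 32/1 = 32·H_{32}.
H_{32} = 4.05850, so E[T] = 129.87185.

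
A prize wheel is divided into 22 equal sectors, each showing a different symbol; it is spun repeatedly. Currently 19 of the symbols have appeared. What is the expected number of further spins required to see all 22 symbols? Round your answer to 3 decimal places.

The wait to go from k to k+1 distinct symbols is geometric with mean 22/(22-k).
Sum over k = 19,...,21: E = 22/3 + 22/2 + 22/1 = 40.3333.

40.333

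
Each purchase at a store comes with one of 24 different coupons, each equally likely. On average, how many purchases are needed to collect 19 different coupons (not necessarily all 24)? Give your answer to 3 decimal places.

35.823

With k distinct coupons already seen, the next new one arrives after an expected 24/(24-k) purchases.
Sum over k = 0,...,18: E = 24/24 + 24/23 + 24/22 + ... + 24/7 + 24/6 = 35.8230.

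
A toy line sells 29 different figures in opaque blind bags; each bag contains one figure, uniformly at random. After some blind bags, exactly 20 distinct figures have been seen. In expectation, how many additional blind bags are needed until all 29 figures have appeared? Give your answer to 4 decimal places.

82.0401

The wait to go from k to k+1 distinct figures is geometric with mean 29/(29-k).
Sum over k = 20,...,28: E = 29/9 + 29/8 + 29/7 + ... + 29/2 + 29/1 = 82.04008.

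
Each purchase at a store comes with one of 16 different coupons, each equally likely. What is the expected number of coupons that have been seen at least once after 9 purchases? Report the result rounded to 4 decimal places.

7.0492

For each coupon, P(seen in 9 purchases) = 1 - (15/16)^9 = 0.44058.
By linearity of expectation, E[distinct seen] = 16·(1 - (15/16)^9) = 7.04921.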